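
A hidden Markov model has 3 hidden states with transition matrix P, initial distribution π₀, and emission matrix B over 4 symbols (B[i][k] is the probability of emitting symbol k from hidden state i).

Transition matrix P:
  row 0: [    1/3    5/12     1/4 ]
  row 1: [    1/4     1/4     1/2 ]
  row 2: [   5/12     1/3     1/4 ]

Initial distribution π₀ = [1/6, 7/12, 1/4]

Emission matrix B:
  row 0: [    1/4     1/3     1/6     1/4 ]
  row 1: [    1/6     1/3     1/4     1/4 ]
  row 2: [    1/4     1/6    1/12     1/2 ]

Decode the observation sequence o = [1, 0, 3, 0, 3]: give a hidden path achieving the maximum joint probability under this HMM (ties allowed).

t=0: δ = [5.556e-02, 1.944e-01, 4.167e-02]  (obs o_0=1)
t=1: δ = [1.215e-02, 8.102e-03, 2.431e-02]  ψ = [1, 1, 1]  (obs o_1=0)
t=2: δ = [2.532e-03, 2.025e-03, 3.038e-03]  ψ = [2, 2, 2]  (obs o_2=3)
t=3: δ = [3.165e-04, 1.758e-04, 2.532e-04]  ψ = [2, 0, 1]  (obs o_3=0)
t=4: δ = [2.637e-05, 3.297e-05, 4.396e-05]  ψ = [0, 0, 1]  (obs o_4=3)
backtrack: best end state = 2; path = [1, 2, 0, 1, 2]

path = [1, 2, 0, 1, 2]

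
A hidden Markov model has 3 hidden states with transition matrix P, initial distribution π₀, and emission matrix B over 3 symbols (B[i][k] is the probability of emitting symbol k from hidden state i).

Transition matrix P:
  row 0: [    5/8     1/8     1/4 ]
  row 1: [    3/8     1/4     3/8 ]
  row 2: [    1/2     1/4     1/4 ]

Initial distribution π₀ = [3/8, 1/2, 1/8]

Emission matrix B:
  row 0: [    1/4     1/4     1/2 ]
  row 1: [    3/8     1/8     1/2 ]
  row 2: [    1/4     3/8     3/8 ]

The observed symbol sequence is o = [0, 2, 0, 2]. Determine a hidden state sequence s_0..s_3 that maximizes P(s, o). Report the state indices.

t=0: δ = [9.375e-02, 1.875e-01, 3.125e-02]  (obs o_0=0)
t=1: δ = [3.516e-02, 2.344e-02, 2.637e-02]  ψ = [1, 1, 1]  (obs o_1=2)
t=2: δ = [5.493e-03, 2.472e-03, 2.197e-03]  ψ = [0, 2, 0]  (obs o_2=0)
t=3: δ = [1.717e-03, 3.433e-04, 5.150e-04]  ψ = [0, 0, 0]  (obs o_3=2)
backtrack: best end state = 0; path = [1, 0, 0, 0]

path = [1, 0, 0, 0]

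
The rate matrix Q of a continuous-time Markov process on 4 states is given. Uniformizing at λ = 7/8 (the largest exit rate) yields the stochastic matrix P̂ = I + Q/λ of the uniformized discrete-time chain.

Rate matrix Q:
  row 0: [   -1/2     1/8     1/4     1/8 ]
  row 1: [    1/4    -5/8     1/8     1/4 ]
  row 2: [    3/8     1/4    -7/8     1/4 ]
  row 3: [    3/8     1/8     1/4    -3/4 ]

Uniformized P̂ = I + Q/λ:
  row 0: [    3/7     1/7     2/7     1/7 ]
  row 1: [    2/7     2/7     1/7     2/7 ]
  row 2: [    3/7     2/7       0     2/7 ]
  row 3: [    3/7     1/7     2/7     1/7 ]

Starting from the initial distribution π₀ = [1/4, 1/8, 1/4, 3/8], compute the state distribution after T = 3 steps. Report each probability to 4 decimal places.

t=0: π = [0.2500, 0.1250, 0.2500, 0.3750]
t=1: π = [0.4107, 0.1964, 0.1964, 0.1964]
t=2: π = [0.4005, 0.1990, 0.2015, 0.1990]
t=3: π = [0.4001, 0.2001, 0.1997, 0.2001]

π = [0.4001, 0.2001, 0.1997, 0.2001]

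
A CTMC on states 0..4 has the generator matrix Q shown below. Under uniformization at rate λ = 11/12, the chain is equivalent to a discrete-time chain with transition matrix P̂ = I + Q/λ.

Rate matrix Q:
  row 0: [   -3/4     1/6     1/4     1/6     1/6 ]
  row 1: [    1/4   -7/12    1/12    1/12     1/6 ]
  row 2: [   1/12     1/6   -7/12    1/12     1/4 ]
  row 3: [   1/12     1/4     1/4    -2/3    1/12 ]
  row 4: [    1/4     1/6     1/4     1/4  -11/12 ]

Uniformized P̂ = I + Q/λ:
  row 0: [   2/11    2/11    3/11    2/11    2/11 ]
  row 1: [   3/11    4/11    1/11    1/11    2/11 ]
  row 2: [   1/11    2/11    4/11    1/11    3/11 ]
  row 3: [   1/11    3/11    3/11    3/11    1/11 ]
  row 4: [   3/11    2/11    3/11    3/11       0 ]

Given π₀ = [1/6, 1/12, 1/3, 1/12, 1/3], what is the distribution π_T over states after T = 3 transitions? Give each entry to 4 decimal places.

π = [0.1793, 0.2398, 0.2537, 0.1668, 0.1604]

t=0: π = [0.1667, 0.0833, 0.3333, 0.0833, 0.3333]
t=1: π = [0.1818, 0.2045, 0.2879, 0.1818, 0.1439]
t=2: π = [0.1708, 0.2355, 0.2617, 0.1667, 0.1653]
t=3: π = [0.1793, 0.2398, 0.2537, 0.1668, 0.1604]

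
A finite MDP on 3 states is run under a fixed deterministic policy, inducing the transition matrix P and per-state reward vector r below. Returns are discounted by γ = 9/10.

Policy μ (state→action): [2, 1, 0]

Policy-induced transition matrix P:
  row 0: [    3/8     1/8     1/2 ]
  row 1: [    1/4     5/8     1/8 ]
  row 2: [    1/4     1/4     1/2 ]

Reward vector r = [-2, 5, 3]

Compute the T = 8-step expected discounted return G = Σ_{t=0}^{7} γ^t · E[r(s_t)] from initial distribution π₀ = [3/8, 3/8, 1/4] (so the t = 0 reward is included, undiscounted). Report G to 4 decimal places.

t=0: π = [0.3750, 0.3750, 0.2500], E[r] = 1.8750, γ^t·E[r] = 1.875000, running G = 1.875000
t=1: π = [0.2969, 0.3438, 0.3594], E[r] = 2.2031, γ^t·E[r] = 1.982813, running G = 3.857813
t=2: π = [0.2871, 0.3418, 0.3711], E[r] = 2.2480, γ^t·E[r] = 1.820918, running G = 5.678730
t=3: π = [0.2859, 0.3423, 0.3718], E[r] = 2.2551, γ^t·E[r] = 1.643988, running G = 7.322718
t=4: π = [0.2857, 0.3426, 0.3716], E[r] = 2.2566, γ^t·E[r] = 1.480530, running G = 8.803248
t=5: π = [0.2857, 0.3428, 0.3715], E[r] = 2.2569, γ^t·E[r] = 1.332704, running G = 10.135952
t=6: π = [0.2857, 0.3428, 0.3715], E[r] = 2.2571, γ^t·E[r] = 1.199501, running G = 11.335453
t=7: π = [0.2857, 0.3428, 0.3714], E[r] = 2.2571, γ^t·E[r] = 1.079572, running G = 12.415025

G = 12.4150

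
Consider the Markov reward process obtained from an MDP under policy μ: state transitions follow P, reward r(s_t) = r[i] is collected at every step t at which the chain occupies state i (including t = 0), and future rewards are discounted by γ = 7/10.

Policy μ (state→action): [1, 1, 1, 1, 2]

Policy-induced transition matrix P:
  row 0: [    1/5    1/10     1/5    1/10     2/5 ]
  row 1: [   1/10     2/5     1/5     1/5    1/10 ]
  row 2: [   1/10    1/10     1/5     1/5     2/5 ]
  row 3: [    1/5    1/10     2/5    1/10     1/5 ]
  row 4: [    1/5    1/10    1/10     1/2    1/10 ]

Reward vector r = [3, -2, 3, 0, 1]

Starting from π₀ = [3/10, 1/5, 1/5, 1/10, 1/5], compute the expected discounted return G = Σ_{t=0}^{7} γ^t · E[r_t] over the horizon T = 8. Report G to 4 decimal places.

G = 3.6005

t=0: π = [0.3000, 0.2000, 0.2000, 0.1000, 0.2000], E[r] = 1.3000, γ^t·E[r] = 1.300000, running G = 1.300000
t=1: π = [0.1600, 0.1600, 0.2000, 0.2200, 0.2600], E[r] = 1.0200, γ^t·E[r] = 0.714000, running G = 2.014000
t=2: π = [0.1640, 0.1480, 0.2180, 0.2400, 0.2300], E[r] = 1.0800, γ^t·E[r] = 0.529200, running G = 2.543200
t=3: π = [0.1634, 0.1444, 0.2250, 0.2286, 0.2386], E[r] = 1.1150, γ^t·E[r] = 0.382445, running G = 2.925645
t=4: π = [0.1631, 0.1433, 0.2219, 0.2324, 0.2394], E[r] = 1.1075, γ^t·E[r] = 0.265911, running G = 3.191556
t=5: π = [0.1635, 0.1430, 0.2225, 0.2323, 0.2387], E[r] = 1.1108, γ^t·E[r] = 0.186689, running G = 3.378245
t=6: π = [0.1634, 0.1429, 0.2226, 0.2320, 0.2390], E[r] = 1.1113, γ^t·E[r] = 0.130746, running G = 3.508991
t=7: π = [0.1635, 0.1429, 0.2225, 0.2322, 0.2390], E[r] = 1.1111, γ^t·E[r] = 0.091507, running G = 3.600498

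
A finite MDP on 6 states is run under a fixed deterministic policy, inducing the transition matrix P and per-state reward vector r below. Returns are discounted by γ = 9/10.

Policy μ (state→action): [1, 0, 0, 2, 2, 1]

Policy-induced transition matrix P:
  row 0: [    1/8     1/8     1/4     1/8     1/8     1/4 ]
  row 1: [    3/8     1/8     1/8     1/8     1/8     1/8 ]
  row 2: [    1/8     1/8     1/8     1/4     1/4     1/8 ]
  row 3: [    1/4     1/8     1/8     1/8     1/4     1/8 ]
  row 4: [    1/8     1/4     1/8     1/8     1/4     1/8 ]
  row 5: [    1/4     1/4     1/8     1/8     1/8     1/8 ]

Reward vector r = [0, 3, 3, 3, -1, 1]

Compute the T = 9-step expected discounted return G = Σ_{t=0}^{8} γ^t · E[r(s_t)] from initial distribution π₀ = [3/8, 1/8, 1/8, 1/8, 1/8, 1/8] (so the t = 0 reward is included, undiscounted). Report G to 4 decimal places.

G = 8.0923

t=0: π = [0.3750, 0.1250, 0.1250, 0.1250, 0.1250, 0.1250], E[r] = 1.1250, γ^t·E[r] = 1.125000, running G = 1.125000
t=1: π = [0.1875, 0.1563, 0.1719, 0.1406, 0.1719, 0.1719], E[r] = 1.4063, γ^t·E[r] = 1.265625, running G = 2.390625
t=2: π = [0.2031, 0.1680, 0.1484, 0.1465, 0.1855, 0.1484], E[r] = 1.3516, γ^t·E[r] = 1.094766, running G = 3.485391
t=3: π = [0.2039, 0.1667, 0.1504, 0.1436, 0.1851, 0.1504], E[r] = 1.3474, γ^t·E[r] = 0.982263, running G = 4.467654
t=4: π = [0.2034, 0.1669, 0.1505, 0.1438, 0.1849, 0.1505], E[r] = 1.3492, γ^t·E[r] = 0.885238, running G = 5.352892
t=5: π = [0.2035, 0.1669, 0.1504, 0.1438, 0.1849, 0.1504], E[r] = 1.3490, γ^t·E[r] = 0.796577, running G = 6.149470
t=6: π = [0.2035, 0.1669, 0.1504, 0.1438, 0.1849, 0.1504], E[r] = 1.3490, γ^t·E[r] = 0.716927, running G = 6.866397
t=7: π = [0.2035, 0.1669, 0.1504, 0.1438, 0.1849, 0.1504], E[r] = 1.3490, γ^t·E[r] = 0.645236, running G = 7.511632
t=8: π = [0.2035, 0.1669, 0.1504, 0.1438, 0.1849, 0.1504], E[r] = 1.3490, γ^t·E[r] = 0.580712, running G = 8.092344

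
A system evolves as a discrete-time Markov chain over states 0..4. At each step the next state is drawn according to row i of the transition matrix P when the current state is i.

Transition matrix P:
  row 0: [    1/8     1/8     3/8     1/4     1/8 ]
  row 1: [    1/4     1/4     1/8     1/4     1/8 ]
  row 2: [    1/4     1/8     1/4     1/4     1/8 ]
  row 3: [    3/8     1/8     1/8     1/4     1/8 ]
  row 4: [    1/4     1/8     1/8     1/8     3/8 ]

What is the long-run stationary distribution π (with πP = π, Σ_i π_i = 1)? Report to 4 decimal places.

Balance equations π_j = Σ_i π_i·P[i][j]:
  π_0 = 1/8·π_0 + 1/4·π_1 + 1/4·π_2 + 3/8·π_3 + 1/4·π_4
  π_1 = 1/8·π_0 + 1/4·π_1 + 1/8·π_2 + 1/8·π_3 + 1/8·π_4
  π_2 = 3/8·π_0 + 1/8·π_1 + 1/4·π_2 + 1/8·π_3 + 1/8·π_4
  π_3 = 1/4·π_0 + 1/4·π_1 + 1/4·π_2 + 1/4·π_3 + 1/8·π_4
  normalize: π_0 + π_1 + π_2 + π_3 + π_4 = 1
Solving the linear system gives exactly π = [107/432, 1/7, 323/1512, 11/48, 1/6].

π = [0.2477, 0.1429, 0.2136, 0.2292, 0.1667]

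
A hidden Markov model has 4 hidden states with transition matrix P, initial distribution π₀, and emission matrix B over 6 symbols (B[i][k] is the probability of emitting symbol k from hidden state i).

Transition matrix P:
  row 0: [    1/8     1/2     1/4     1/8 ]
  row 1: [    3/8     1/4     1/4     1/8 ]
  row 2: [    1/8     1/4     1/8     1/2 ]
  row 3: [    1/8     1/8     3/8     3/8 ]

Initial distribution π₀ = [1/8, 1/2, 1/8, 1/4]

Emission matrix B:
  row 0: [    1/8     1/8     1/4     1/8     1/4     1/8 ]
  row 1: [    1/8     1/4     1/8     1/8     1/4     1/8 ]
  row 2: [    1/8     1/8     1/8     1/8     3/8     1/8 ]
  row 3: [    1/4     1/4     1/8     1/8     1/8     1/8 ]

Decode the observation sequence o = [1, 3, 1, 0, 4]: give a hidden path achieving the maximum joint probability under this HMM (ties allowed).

t=0: δ = [1.562e-02, 1.250e-01, 1.562e-02, 6.250e-02]  (obs o_0=1)
t=1: δ = [5.859e-03, 3.906e-03, 3.906e-03, 2.930e-03]  ψ = [1, 1, 1, 3]  (obs o_1=3)
t=2: δ = [1.831e-04, 7.324e-04, 1.831e-04, 4.883e-04]  ψ = [1, 0, 0, 2]  (obs o_2=1)
t=3: δ = [3.433e-05, 2.289e-05, 2.289e-05, 4.578e-05]  ψ = [1, 1, 1, 3]  (obs o_3=0)
t=4: δ = [2.146e-06, 4.292e-06, 6.437e-06, 2.146e-06]  ψ = [1, 0, 3, 3]  (obs o_4=4)
backtrack: best end state = 2; path = [1, 2, 3, 3, 2]

path = [1, 2, 3, 3, 2]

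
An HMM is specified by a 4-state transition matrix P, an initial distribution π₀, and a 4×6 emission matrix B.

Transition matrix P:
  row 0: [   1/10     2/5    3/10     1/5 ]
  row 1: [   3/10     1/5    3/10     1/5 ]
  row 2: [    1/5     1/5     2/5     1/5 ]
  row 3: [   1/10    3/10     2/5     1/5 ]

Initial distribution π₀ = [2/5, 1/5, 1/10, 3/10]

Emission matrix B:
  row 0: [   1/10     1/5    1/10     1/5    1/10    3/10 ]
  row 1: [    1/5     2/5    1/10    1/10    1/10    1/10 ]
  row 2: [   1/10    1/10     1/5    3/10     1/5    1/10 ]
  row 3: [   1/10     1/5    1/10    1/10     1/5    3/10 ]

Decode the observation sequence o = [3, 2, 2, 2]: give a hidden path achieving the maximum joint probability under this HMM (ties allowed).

path = [0, 2, 2, 2]

t=0: δ = [8.000e-02, 2.000e-02, 3.000e-02, 3.000e-02]  (obs o_0=3)
t=1: δ = [8.000e-04, 3.200e-03, 4.800e-03, 1.600e-03]  ψ = [0, 0, 0, 0]  (obs o_1=2)
t=2: δ = [9.600e-05, 9.600e-05, 3.840e-04, 9.600e-05]  ψ = [1, 2, 2, 2]  (obs o_2=2)
t=3: δ = [7.680e-06, 7.680e-06, 3.072e-05, 7.680e-06]  ψ = [2, 2, 2, 2]  (obs o_3=2)
backtrack: best end state = 2; path = [0, 2, 2, 2]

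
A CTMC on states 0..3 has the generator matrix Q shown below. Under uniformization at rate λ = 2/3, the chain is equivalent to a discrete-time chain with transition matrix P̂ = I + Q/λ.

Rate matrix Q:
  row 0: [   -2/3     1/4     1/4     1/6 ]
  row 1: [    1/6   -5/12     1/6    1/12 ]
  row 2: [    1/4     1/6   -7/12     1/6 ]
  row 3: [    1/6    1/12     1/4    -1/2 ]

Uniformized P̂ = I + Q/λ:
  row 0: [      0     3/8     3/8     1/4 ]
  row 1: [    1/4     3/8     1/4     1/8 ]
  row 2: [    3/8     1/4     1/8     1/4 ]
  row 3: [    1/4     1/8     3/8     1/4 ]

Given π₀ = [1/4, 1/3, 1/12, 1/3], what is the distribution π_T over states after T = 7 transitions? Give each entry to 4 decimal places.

π = [0.2271, 0.2876, 0.2713, 0.2141]

t=0: π = [0.2500, 0.3333, 0.0833, 0.3333]
t=1: π = [0.1979, 0.2813, 0.3125, 0.2083]
t=2: π = [0.2396, 0.2839, 0.2617, 0.2148]
t=3: π = [0.2228, 0.2886, 0.2741, 0.2145]
t=4: π = [0.2286, 0.2871, 0.2704, 0.2139]
t=5: π = [0.2267, 0.2877, 0.2715, 0.2141]
t=6: π = [0.2273, 0.2875, 0.2712, 0.2140]
t=7: π = [0.2271, 0.2876, 0.2713, 0.2141]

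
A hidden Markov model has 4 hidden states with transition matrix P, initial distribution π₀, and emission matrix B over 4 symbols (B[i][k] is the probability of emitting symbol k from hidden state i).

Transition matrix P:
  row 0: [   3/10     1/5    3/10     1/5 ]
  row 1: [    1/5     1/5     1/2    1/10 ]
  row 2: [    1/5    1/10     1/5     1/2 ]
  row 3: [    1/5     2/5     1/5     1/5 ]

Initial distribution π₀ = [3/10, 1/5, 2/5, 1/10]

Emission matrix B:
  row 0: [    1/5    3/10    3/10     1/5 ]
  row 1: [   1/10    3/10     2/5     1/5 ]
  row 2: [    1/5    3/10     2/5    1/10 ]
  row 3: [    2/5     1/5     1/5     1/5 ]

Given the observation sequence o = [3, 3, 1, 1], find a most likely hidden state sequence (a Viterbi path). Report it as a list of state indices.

path = [2, 3, 1, 2]

t=0: δ = [6.000e-02, 4.000e-02, 4.000e-02, 2.000e-02]  (obs o_0=3)
t=1: δ = [3.600e-03, 2.400e-03, 2.000e-03, 4.000e-03]  ψ = [0, 0, 1, 2]  (obs o_1=3)
t=2: δ = [3.240e-04, 4.800e-04, 3.600e-04, 2.000e-04]  ψ = [0, 3, 1, 2]  (obs o_2=1)
t=3: δ = [2.916e-05, 2.880e-05, 7.200e-05, 3.600e-05]  ψ = [0, 1, 1, 2]  (obs o_3=1)
backtrack: best end state = 2; path = [2, 3, 1, 2]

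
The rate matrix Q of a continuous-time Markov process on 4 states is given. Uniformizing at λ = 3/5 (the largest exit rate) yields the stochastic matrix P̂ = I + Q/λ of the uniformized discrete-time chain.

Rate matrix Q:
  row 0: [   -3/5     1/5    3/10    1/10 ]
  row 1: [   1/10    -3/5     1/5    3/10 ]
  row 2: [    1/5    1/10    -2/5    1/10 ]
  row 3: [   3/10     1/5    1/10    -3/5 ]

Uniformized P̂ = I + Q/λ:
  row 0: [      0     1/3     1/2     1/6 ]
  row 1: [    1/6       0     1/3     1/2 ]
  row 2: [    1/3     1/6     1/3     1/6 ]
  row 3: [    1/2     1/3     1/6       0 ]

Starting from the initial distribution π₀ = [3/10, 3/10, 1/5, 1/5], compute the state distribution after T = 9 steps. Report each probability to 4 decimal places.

π = [0.2494, 0.2074, 0.3412, 0.2021]

t=0: π = [0.3000, 0.3000, 0.2000, 0.2000]
t=1: π = [0.2167, 0.2000, 0.3500, 0.2333]
t=2: π = [0.2667, 0.2083, 0.3306, 0.1944]
t=3: π = [0.2421, 0.2088, 0.3454, 0.2037]
t=4: π = [0.2518, 0.2062, 0.3397, 0.2023]
t=5: π = [0.2488, 0.2080, 0.3416, 0.2017]
t=6: π = [0.2494, 0.2071, 0.3412, 0.2024]
t=7: π = [0.2494, 0.2074, 0.3412, 0.2020]
t=8: π = [0.2493, 0.2073, 0.3412, 0.2022]
t=9: π = [0.2494, 0.2074, 0.3412, 0.2021]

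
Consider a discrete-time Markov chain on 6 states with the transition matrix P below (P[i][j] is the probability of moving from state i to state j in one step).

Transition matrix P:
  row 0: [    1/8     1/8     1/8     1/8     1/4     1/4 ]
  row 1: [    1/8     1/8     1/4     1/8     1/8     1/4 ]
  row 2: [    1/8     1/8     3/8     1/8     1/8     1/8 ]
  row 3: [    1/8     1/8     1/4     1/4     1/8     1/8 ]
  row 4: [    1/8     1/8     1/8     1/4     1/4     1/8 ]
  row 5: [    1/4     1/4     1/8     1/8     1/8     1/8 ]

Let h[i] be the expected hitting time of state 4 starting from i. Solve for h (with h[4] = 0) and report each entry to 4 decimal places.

h = [6.0986, 6.9718, 6.9859, 6.9859, 0.0000, 6.8732]

First-step conditioning: h[4] = 0; for i ≠ 4, h[i] = 1 + Σ_k P[i][k]·h[k].
  h[0] = 1 + 1/8·h[0] + 1/8·h[1] + 1/8·h[2] + 1/8·h[3] + 1/4·h[5]
  h[1] = 1 + 1/8·h[0] + 1/8·h[1] + 1/4·h[2] + 1/8·h[3] + 1/4·h[5]
  h[2] = 1 + 1/8·h[0] + 1/8·h[1] + 3/8·h[2] + 1/8·h[3] + 1/8·h[5]
  h[3] = 1 + 1/8·h[0] + 1/8·h[1] + 1/4·h[2] + 1/4·h[3] + 1/8·h[5]
  h[5] = 1 + 1/4·h[0] + 1/4·h[1] + 1/8·h[2] + 1/8·h[3] + 1/8·h[5]
Solving the 5×5 linear system over states ≠ 4 gives exactly h = [433/71, 495/71, 496/71, 496/71, 0, 488/71] (h[4] = 0 is the target).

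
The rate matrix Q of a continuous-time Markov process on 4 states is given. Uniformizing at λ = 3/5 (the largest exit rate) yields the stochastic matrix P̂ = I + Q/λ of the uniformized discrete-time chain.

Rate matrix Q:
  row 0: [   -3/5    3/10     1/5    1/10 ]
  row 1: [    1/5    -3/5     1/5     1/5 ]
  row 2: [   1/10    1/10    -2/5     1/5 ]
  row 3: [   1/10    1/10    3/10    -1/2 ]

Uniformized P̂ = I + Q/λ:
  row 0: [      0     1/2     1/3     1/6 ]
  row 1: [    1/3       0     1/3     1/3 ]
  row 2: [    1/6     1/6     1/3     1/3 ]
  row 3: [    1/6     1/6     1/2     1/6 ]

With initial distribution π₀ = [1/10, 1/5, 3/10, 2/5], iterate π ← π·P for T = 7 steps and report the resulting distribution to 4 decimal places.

t=0: π = [0.1000, 0.2000, 0.3000, 0.4000]
t=1: π = [0.1833, 0.1667, 0.4000, 0.2500]
t=2: π = [0.1639, 0.2000, 0.3750, 0.2611]
t=3: π = [0.1727, 0.1880, 0.3769, 0.2625]
t=4: π = [0.1692, 0.1929, 0.3771, 0.2608]
t=5: π = [0.1706, 0.1909, 0.3768, 0.2617]
t=6: π = [0.1701, 0.1917, 0.3769, 0.2613]
t=7: π = [0.1703, 0.1914, 0.3769, 0.2614]

π = [0.1703, 0.1914, 0.3769, 0.2614]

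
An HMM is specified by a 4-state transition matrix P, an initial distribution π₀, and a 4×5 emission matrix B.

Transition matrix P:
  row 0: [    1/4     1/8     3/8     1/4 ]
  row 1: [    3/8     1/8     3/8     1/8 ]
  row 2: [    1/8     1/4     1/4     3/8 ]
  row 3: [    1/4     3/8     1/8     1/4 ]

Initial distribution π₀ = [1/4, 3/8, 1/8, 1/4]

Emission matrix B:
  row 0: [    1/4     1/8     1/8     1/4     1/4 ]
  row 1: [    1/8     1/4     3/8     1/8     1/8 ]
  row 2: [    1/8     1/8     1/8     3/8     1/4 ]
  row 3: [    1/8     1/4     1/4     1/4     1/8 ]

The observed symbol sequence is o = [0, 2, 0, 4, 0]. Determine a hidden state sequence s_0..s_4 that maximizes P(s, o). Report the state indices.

path = [3, 1, 0, 2, 3]

t=0: δ = [6.250e-02, 4.688e-02, 1.562e-02, 3.125e-02]  (obs o_0=0)
t=1: δ = [2.197e-03, 4.395e-03, 2.930e-03, 3.906e-03]  ψ = [1, 3, 0, 0]  (obs o_1=2)
t=2: δ = [4.120e-04, 1.831e-04, 2.060e-04, 1.373e-04]  ψ = [1, 3, 1, 2]  (obs o_2=0)
t=3: δ = [2.575e-05, 6.437e-06, 3.862e-05, 1.287e-05]  ψ = [0, 0, 0, 0]  (obs o_3=4)
t=4: δ = [1.609e-06, 1.207e-06, 1.207e-06, 1.810e-06]  ψ = [0, 2, 0, 2]  (obs o_4=0)
backtrack: best end state = 3; path = [3, 1, 0, 2, 3]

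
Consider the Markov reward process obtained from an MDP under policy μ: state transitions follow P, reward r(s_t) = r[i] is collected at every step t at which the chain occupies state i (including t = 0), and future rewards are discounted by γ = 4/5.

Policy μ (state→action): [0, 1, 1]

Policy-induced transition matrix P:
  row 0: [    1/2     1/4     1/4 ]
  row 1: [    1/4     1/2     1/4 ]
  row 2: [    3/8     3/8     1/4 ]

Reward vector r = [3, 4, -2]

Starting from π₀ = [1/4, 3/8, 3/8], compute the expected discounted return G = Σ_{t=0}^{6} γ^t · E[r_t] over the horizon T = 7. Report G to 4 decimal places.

G = 7.7874

t=0: π = [0.2500, 0.3750, 0.3750], E[r] = 1.5000, γ^t·E[r] = 1.500000, running G = 1.500000
t=1: π = [0.3594, 0.3906, 0.2500], E[r] = 2.1406, γ^t·E[r] = 1.712500, running G = 3.212500
t=2: π = [0.3711, 0.3789, 0.2500], E[r] = 2.1289, γ^t·E[r] = 1.362500, running G = 4.575000
t=3: π = [0.3740, 0.3760, 0.2500], E[r] = 2.1260, γ^t·E[r] = 1.088500, running G = 5.663500
t=4: π = [0.3748, 0.3752, 0.2500], E[r] = 2.1252, γ^t·E[r] = 0.870500, running G = 6.534000
t=5: π = [0.3749, 0.3751, 0.2500], E[r] = 2.1251, γ^t·E[r] = 0.696340, running G = 7.230340
t=6: π = [0.3750, 0.3750, 0.2500], E[r] = 2.1250, γ^t·E[r] = 0.557060, running G = 7.787400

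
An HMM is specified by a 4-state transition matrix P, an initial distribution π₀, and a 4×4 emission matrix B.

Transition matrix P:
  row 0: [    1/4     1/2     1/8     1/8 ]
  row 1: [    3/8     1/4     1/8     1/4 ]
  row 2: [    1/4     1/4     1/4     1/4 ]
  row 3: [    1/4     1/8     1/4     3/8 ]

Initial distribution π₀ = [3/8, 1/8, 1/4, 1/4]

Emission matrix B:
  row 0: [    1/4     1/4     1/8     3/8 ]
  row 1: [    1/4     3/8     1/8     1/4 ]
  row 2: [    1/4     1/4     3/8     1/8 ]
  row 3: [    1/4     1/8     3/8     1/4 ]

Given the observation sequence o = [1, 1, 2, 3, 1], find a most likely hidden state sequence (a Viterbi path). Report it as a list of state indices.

t=0: δ = [9.375e-02, 4.688e-02, 6.250e-02, 3.125e-02]  (obs o_0=1)
t=1: δ = [5.859e-03, 1.758e-02, 3.906e-03, 1.953e-03]  ψ = [0, 0, 2, 2]  (obs o_1=1)
t=2: δ = [8.240e-04, 5.493e-04, 8.240e-04, 1.648e-03]  ψ = [1, 1, 1, 1]  (obs o_2=2)
t=3: δ = [1.545e-04, 1.030e-04, 5.150e-05, 1.545e-04]  ψ = [3, 0, 3, 3]  (obs o_3=3)
t=4: δ = [9.656e-06, 2.897e-05, 9.656e-06, 7.242e-06]  ψ = [0, 0, 3, 3]  (obs o_4=1)
backtrack: best end state = 1; path = [0, 1, 3, 0, 1]

path = [0, 1, 3, 0, 1]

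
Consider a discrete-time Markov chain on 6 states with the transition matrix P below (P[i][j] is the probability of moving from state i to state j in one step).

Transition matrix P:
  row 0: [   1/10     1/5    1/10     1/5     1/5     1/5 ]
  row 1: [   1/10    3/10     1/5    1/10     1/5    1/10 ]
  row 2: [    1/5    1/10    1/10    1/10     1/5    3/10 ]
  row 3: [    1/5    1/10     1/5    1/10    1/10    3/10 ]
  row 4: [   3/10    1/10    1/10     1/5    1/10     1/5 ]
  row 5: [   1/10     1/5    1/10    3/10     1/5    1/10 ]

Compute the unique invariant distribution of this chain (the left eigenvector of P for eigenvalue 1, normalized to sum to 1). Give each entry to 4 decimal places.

π = [0.1638, 0.1698, 0.1342, 0.1718, 0.1662, 0.1942]

Balance equations π_j = Σ_i π_i·P[i][j]:
  π_0 = 1/10·π_0 + 1/10·π_1 + 1/5·π_2 + 1/5·π_3 + 3/10·π_4 + 1/10·π_5
  π_1 = 1/5·π_0 + 3/10·π_1 + 1/10·π_2 + 1/10·π_3 + 1/10·π_4 + 1/5·π_5
  π_2 = 1/10·π_0 + 1/5·π_1 + 1/10·π_2 + 1/5·π_3 + 1/10·π_4 + 1/10·π_5
  π_3 = 1/5·π_0 + 1/10·π_1 + 1/10·π_2 + 1/10·π_3 + 1/5·π_4 + 3/10·π_5
  π_4 = 1/5·π_0 + 1/5·π_1 + 1/5·π_2 + 1/10·π_3 + 1/10·π_4 + 1/5·π_5
  normalize: π_0 + π_1 + π_2 + π_3 + π_4 + π_5 = 1
Solving the linear system gives exactly π = [9804/59839, 10158/59839, 8028/59839, 791/4603, 765/4603, 11621/59839].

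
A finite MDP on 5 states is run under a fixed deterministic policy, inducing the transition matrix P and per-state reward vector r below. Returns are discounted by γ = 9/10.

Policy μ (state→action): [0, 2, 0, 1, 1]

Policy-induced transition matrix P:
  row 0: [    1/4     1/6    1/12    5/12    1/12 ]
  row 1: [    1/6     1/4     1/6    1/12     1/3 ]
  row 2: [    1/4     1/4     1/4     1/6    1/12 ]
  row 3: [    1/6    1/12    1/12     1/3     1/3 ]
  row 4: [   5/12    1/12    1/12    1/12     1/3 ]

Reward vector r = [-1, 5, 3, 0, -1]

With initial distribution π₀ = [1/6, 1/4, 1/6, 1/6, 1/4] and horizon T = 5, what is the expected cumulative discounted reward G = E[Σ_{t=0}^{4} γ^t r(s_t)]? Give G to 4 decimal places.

t=0: π = [0.1667, 0.2500, 0.1667, 0.1667, 0.2500], E[r] = 1.3333, γ^t·E[r] = 1.333333, running G = 1.333333
t=1: π = [0.2569, 0.1667, 0.1319, 0.1944, 0.2500], E[r] = 0.7222, γ^t·E[r] = 0.650000, running G = 1.983333
t=2: π = [0.2616, 0.1545, 0.1192, 0.2286, 0.2361], E[r] = 0.6325, γ^t·E[r] = 0.512344, running G = 2.495677
t=3: π = [0.2574, 0.1508, 0.1161, 0.2376, 0.2381], E[r] = 0.6064, γ^t·E[r] = 0.442090, running G = 2.937767
t=4: π = [0.2573, 0.1493, 0.1152, 0.2382, 0.2400], E[r] = 0.5947, γ^t·E[r] = 0.390203, running G = 3.327970

G = 3.3280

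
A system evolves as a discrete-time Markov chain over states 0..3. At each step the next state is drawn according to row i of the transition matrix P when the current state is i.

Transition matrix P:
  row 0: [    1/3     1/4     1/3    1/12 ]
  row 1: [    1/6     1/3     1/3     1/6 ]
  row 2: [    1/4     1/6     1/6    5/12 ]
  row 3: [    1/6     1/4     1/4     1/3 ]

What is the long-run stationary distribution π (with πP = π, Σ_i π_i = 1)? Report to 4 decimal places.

π = [0.2267, 0.2484, 0.2673, 0.2575]

Balance equations π_j = Σ_i π_i·P[i][j]:
  π_0 = 1/3·π_0 + 1/6·π_1 + 1/4·π_2 + 1/6·π_3
  π_1 = 1/4·π_0 + 1/3·π_1 + 1/6·π_2 + 1/4·π_3
  π_2 = 1/3·π_0 + 1/3·π_1 + 1/6·π_2 + 1/4·π_3
  normalize: π_0 + π_1 + π_2 + π_3 = 1
Solving the linear system gives exactly π = [324/1429, 355/1429, 382/1429, 368/1429].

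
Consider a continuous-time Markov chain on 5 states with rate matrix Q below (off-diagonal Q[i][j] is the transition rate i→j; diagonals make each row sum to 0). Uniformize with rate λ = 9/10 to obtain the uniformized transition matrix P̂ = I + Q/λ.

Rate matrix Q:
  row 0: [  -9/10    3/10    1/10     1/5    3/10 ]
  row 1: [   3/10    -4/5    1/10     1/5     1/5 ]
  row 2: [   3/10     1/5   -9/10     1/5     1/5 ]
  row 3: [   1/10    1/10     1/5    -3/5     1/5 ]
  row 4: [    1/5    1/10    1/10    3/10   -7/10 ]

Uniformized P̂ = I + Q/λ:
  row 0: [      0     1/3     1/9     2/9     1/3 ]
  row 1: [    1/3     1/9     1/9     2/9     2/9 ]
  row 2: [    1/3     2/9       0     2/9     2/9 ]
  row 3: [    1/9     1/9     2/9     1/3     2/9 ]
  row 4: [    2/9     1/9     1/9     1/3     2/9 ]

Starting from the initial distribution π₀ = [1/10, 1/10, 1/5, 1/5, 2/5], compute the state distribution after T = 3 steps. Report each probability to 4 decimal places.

t=0: π = [0.1000, 0.1000, 0.2000, 0.2000, 0.4000]
t=1: π = [0.2111, 0.1556, 0.1111, 0.2889, 0.2333]
t=2: π = [0.1728, 0.1704, 0.1309, 0.2802, 0.2457]
t=3: π = [0.1861, 0.1641, 0.1277, 0.2807, 0.2414]

π = [0.1861, 0.1641, 0.1277, 0.2807, 0.2414]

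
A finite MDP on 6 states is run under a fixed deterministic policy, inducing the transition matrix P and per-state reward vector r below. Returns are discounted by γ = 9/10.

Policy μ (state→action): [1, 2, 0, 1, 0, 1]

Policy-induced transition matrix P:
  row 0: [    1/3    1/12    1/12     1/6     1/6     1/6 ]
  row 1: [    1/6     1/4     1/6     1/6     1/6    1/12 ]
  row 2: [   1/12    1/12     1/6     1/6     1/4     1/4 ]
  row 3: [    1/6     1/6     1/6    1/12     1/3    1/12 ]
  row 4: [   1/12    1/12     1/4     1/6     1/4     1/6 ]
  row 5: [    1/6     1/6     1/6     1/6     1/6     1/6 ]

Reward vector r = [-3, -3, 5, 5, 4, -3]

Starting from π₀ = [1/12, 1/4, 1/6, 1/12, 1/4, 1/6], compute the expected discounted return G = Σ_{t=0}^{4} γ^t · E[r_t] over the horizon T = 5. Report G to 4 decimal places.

G = 4.4648

t=0: π = [0.0833, 0.2500, 0.1667, 0.0833, 0.2500, 0.1667], E[r] = 0.7500, γ^t·E[r] = 0.750000, running G = 0.750000
t=1: π = [0.1458, 0.1458, 0.1806, 0.1597, 0.2153, 0.1528], E[r] = 1.2292, γ^t·E[r] = 1.106250, running G = 1.856250
t=2: π = [0.1580, 0.1337, 0.1725, 0.1534, 0.2263, 0.1563], E[r] = 1.1904, γ^t·E[r] = 0.964219, running G = 2.820469
t=3: π = [0.1598, 0.1314, 0.1724, 0.1539, 0.2255, 0.1571], E[r] = 1.1881, γ^t·E[r] = 0.866145, running G = 3.686613
t=4: π = [0.1601, 0.1312, 0.1721, 0.1538, 0.2255, 0.1573], E[r] = 1.1861, γ^t·E[r] = 0.778214, running G = 4.464828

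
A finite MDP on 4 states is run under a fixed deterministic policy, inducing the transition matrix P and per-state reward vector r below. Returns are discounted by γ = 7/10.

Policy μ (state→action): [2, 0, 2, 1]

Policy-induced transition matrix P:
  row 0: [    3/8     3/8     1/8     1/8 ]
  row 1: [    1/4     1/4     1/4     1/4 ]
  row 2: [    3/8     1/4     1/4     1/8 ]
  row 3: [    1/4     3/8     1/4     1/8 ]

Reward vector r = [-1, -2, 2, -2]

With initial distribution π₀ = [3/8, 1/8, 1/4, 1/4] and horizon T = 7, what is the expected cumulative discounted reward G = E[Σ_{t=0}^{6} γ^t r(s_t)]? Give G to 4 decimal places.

G = -2.3737

t=0: π = [0.3750, 0.1250, 0.2500, 0.2500], E[r] = -0.6250, γ^t·E[r] = -0.625000, running G = -0.625000
t=1: π = [0.3281, 0.3281, 0.2031, 0.1406], E[r] = -0.8594, γ^t·E[r] = -0.601563, running G = -1.226563
t=2: π = [0.3164, 0.3086, 0.2090, 0.1660], E[r] = -0.8477, γ^t·E[r] = -0.415352, running G = -1.641914
t=3: π = [0.3157, 0.3103, 0.2104, 0.1636], E[r] = -0.8425, γ^t·E[r] = -0.288988, running G = -1.930902
t=4: π = [0.3158, 0.3099, 0.2105, 0.1638], E[r] = -0.8421, γ^t·E[r] = -0.202181, running G = -2.133083
t=5: π = [0.3158, 0.3099, 0.2105, 0.1637], E[r] = -0.8421, γ^t·E[r] = -0.141531, running G = -2.274614
t=6: π = [0.3158, 0.3099, 0.2105, 0.1637], E[r] = -0.8421, γ^t·E[r] = -0.099073, running G = -2.373687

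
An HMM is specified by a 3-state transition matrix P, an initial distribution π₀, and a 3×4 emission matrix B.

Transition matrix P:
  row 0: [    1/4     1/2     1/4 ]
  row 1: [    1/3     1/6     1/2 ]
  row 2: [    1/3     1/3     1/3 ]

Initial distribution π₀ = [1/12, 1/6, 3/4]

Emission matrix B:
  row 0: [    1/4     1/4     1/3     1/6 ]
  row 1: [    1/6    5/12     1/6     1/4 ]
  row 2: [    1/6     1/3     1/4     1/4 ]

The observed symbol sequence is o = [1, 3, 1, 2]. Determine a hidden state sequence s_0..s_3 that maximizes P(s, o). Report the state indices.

t=0: δ = [2.083e-02, 6.944e-02, 2.500e-01]  (obs o_0=1)
t=1: δ = [1.389e-02, 2.083e-02, 2.083e-02]  ψ = [2, 2, 2]  (obs o_1=3)
t=2: δ = [1.736e-03, 2.894e-03, 3.472e-03]  ψ = [1, 0, 1]  (obs o_2=1)
t=3: δ = [3.858e-04, 1.929e-04, 3.617e-04]  ψ = [2, 2, 1]  (obs o_3=2)
backtrack: best end state = 0; path = [2, 1, 2, 0]

path = [2, 1, 2, 0]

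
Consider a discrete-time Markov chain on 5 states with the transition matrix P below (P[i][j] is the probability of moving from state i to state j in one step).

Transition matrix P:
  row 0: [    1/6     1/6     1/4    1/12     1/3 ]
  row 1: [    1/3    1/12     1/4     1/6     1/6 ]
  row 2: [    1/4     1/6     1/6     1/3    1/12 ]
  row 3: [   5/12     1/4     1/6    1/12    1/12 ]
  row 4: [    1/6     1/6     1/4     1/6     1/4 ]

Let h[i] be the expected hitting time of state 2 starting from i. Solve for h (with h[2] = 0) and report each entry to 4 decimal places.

First-step conditioning: h[2] = 0; for i ≠ 2, h[i] = 1 + Σ_k P[i][k]·h[k].
  h[0] = 1 + 1/6·h[0] + 1/6·h[1] + 1/12·h[3] + 1/3·h[4]
  h[1] = 1 + 1/3·h[0] + 1/12·h[1] + 1/6·h[3] + 1/6·h[4]
  h[3] = 1 + 5/12·h[0] + 1/4·h[1] + 1/12·h[3] + 1/12·h[4]
  h[4] = 1 + 1/6·h[0] + 1/6·h[1] + 1/6·h[3] + 1/4·h[4]
Solving the 4×4 linear system over states ≠ 2 gives exactly h = [8224/1975, 8268/1975, 0, 356/79, 8276/1975] (h[2] = 0 is the target).

h = [4.1641, 4.1863, 0.0000, 4.5063, 4.1904]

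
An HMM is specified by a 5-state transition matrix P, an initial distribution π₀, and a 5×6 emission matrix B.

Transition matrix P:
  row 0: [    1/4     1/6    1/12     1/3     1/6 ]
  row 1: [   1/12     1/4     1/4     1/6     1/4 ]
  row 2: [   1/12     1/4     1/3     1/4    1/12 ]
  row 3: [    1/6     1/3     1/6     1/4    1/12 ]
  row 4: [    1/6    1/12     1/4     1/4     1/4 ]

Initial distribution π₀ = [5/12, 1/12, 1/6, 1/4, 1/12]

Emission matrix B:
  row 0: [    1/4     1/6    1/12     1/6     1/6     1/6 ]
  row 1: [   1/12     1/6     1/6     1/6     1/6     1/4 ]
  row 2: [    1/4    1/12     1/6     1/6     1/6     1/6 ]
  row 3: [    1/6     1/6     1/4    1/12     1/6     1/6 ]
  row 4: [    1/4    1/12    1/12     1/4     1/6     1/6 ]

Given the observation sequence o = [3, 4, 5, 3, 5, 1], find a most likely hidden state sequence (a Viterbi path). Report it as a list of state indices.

path = [0, 3, 1, 4, 3, 1]

t=0: δ = [6.944e-02, 1.389e-02, 2.778e-02, 2.083e-02, 2.083e-02]  (obs o_0=3)
t=1: δ = [2.894e-03, 1.929e-03, 1.543e-03, 3.858e-03, 1.929e-03]  ψ = [0, 0, 2, 0, 0]  (obs o_1=4)
t=2: δ = [1.206e-04, 3.215e-04, 1.072e-04, 1.608e-04, 8.038e-05]  ψ = [0, 3, 3, 0, 0]  (obs o_2=5)
t=3: δ = [5.023e-06, 1.340e-05, 1.340e-05, 4.465e-06, 2.009e-05]  ψ = [0, 1, 1, 1, 1]  (obs o_3=3)
t=4: δ = [5.582e-07, 8.372e-07, 8.372e-07, 8.372e-07, 8.372e-07]  ψ = [4, 1, 4, 4, 4]  (obs o_4=5)
t=5: δ = [2.326e-08, 4.651e-08, 2.326e-08, 3.489e-08, 1.744e-08]  ψ = [0, 3, 2, 2, 1]  (obs o_5=1)
backtrack: best end state = 1; path = [0, 3, 1, 4, 3, 1]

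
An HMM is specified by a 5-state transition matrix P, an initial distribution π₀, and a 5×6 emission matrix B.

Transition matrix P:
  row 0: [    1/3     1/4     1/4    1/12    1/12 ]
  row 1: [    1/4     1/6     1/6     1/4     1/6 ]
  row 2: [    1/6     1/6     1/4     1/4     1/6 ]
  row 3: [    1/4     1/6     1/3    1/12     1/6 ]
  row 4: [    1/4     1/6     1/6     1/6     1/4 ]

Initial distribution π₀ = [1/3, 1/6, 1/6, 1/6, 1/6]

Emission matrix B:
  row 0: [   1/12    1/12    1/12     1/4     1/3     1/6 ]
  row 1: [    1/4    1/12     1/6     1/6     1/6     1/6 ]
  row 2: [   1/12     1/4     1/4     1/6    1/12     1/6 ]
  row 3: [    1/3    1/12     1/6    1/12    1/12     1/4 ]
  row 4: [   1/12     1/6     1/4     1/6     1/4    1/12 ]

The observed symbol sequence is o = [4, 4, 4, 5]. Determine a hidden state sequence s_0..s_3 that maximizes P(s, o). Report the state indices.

t=0: δ = [1.111e-01, 2.778e-02, 1.389e-02, 1.389e-02, 4.167e-02]  (obs o_0=4)
t=1: δ = [1.235e-02, 4.630e-03, 2.315e-03, 7.716e-04, 2.604e-03]  ψ = [0, 0, 0, 0, 4]  (obs o_1=4)
t=2: δ = [1.372e-03, 5.144e-04, 2.572e-04, 9.645e-05, 2.572e-04]  ψ = [0, 0, 0, 1, 0]  (obs o_2=4)
t=3: δ = [7.621e-05, 5.716e-05, 5.716e-05, 3.215e-05, 9.526e-06]  ψ = [0, 0, 0, 1, 0]  (obs o_3=5)
backtrack: best end state = 0; path = [0, 0, 0, 0]

path = [0, 0, 0, 0]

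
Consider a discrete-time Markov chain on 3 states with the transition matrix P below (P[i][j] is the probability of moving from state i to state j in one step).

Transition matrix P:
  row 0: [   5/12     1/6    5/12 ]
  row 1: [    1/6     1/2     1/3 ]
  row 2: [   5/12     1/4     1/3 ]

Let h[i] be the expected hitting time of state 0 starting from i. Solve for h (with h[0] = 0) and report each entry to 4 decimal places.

First-step conditioning: h[0] = 0; for i ≠ 0, h[i] = 1 + Σ_k P[i][k]·h[k].
  h[1] = 1 + 1/2·h[1] + 1/3·h[2]
  h[2] = 1 + 1/4·h[1] + 1/3·h[2]
Solving the 2×2 linear system over states ≠ 0 gives exactly h = [0, 4, 3] (h[0] = 0 is the target).

h = [0.0000, 4.0000, 3.0000]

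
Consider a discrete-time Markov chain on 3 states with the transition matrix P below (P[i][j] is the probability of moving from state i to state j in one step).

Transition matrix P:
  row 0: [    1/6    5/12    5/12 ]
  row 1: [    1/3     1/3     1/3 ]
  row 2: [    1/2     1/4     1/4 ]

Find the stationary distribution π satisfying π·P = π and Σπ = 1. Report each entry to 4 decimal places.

Balance equations π_j = Σ_i π_i·P[i][j]:
  π_0 = 1/6·π_0 + 1/3·π_1 + 1/2·π_2
  π_1 = 5/12·π_0 + 1/3·π_1 + 1/4·π_2
  normalize: π_0 + π_1 + π_2 = 1
Solving the linear system gives exactly π = [1/3, 1/3, 1/3].

π = [0.3333, 0.3333, 0.3333]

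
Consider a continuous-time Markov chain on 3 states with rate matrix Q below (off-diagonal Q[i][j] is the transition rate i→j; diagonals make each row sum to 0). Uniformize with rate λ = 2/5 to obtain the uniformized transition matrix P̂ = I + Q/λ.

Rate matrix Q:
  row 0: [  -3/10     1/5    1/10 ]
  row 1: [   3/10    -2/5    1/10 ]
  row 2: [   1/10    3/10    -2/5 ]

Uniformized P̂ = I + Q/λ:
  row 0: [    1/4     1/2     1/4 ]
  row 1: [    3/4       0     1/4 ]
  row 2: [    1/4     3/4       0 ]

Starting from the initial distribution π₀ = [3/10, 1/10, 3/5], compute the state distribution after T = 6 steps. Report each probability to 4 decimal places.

π = [0.4436, 0.3563, 0.2001]

t=0: π = [0.3000, 0.1000, 0.6000]
t=1: π = [0.3000, 0.6000, 0.1000]
t=2: π = [0.5500, 0.2250, 0.2250]
t=3: π = [0.3625, 0.4438, 0.1938]
t=4: π = [0.4719, 0.3266, 0.2016]
t=5: π = [0.4133, 0.3871, 0.1996]
t=6: π = [0.4436, 0.3563, 0.2001]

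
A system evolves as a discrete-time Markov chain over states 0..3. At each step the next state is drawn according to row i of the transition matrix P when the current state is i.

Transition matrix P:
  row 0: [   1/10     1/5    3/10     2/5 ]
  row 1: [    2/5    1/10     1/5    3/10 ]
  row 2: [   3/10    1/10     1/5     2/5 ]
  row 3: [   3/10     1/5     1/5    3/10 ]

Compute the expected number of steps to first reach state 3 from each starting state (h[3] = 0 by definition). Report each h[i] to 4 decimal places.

First-step conditioning: h[3] = 0; for i ≠ 3, h[i] = 1 + Σ_k P[i][k]·h[k].
  h[0] = 1 + 1/10·h[0] + 1/5·h[1] + 3/10·h[2]
  h[1] = 1 + 2/5·h[0] + 1/10·h[1] + 1/5·h[2]
  h[2] = 1 + 3/10·h[0] + 1/10·h[1] + 1/5·h[2]
Solving the 3×3 linear system over states ≠ 3 gives exactly h = [1200/461, 1310/461, 1190/461, 0] (h[3] = 0 is the target).

h = [2.6030, 2.8416, 2.5813, 0.0000]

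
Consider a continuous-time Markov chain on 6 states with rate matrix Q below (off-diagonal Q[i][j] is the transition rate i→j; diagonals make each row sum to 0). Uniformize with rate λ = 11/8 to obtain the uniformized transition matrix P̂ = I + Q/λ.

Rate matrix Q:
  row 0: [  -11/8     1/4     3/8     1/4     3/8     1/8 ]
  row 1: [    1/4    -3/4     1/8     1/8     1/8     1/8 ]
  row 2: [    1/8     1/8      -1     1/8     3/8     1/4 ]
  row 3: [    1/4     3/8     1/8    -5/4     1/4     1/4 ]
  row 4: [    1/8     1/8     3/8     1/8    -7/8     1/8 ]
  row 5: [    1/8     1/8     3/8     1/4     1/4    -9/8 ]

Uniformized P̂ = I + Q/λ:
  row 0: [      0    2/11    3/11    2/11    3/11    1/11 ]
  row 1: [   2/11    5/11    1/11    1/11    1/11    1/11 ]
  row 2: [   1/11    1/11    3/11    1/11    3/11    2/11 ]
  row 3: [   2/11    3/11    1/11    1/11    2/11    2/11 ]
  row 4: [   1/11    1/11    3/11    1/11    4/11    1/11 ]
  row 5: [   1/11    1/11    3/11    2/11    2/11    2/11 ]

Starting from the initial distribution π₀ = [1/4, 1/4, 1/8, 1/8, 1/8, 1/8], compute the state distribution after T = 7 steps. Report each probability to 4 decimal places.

π = [0.1086, 0.1907, 0.2175, 0.1129, 0.2372, 0.1330]

t=0: π = [0.2500, 0.2500, 0.1250, 0.1250, 0.1250, 0.1250]
t=1: π = [0.1023, 0.2273, 0.2045, 0.1250, 0.2159, 0.1250]
t=2: π = [0.1136, 0.2056, 0.2087, 0.1116, 0.2283, 0.1322]
t=3: π = [0.1094, 0.1963, 0.2151, 0.1133, 0.2339, 0.1320]
t=4: π = [0.1091, 0.1928, 0.2164, 0.1129, 0.2360, 0.1328]
t=5: π = [0.1088, 0.1915, 0.2171, 0.1129, 0.2368, 0.1329]
t=6: π = [0.1087, 0.1909, 0.2174, 0.1129, 0.2371, 0.1330]
t=7: π = [0.1086, 0.1907, 0.2175, 0.1129, 0.2372, 0.1330]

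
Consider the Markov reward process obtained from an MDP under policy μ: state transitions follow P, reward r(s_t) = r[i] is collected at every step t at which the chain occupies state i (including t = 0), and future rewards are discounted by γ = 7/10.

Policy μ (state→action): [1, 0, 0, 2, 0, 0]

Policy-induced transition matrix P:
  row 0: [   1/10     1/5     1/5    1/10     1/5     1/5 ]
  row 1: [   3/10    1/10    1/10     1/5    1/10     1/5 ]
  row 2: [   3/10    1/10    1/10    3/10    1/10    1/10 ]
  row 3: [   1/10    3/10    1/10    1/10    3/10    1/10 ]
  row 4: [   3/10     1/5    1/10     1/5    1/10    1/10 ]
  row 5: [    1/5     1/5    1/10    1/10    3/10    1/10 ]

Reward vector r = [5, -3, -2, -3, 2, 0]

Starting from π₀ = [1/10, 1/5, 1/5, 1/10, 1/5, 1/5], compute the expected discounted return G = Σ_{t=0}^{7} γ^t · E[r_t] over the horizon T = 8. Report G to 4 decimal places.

G = -0.0263

t=0: π = [0.1000, 0.2000, 0.2000, 0.1000, 0.2000, 0.2000], E[r] = -0.4000, γ^t·E[r] = -0.400000, running G = -0.400000
t=1: π = [0.2400, 0.1700, 0.1100, 0.1800, 0.1700, 0.1300], E[r] = 0.2700, γ^t·E[r] = 0.189000, running G = -0.211000
t=2: π = [0.2030, 0.1900, 0.1240, 0.1560, 0.1860, 0.1410], E[r] = 0.1010, γ^t·E[r] = 0.049490, running G = -0.161510
t=3: π = [0.2141, 0.1842, 0.1203, 0.1624, 0.1797, 0.1393], E[r] = 0.1495, γ^t·E[r] = 0.051279, running G = -0.110232
t=4: π = [0.2108, 0.1858, 0.1214, 0.1605, 0.1818, 0.1398], E[r] = 0.1358, γ^t·E[r] = 0.032608, running G = -0.077624
t=5: π = [0.2118, 0.1853, 0.1211, 0.1610, 0.1811, 0.1397], E[r] = 0.1399, γ^t·E[r] = 0.023512, running G = -0.054112
t=6: π = [0.2115, 0.1855, 0.1212, 0.1609, 0.1813, 0.1397], E[r] = 0.1387, γ^t·E[r] = 0.016314, running G = -0.037798
t=7: π = [0.2116, 0.1854, 0.1211, 0.1609, 0.1813, 0.1397], E[r] = 0.1390, γ^t·E[r] = 0.011450, running G = -0.026348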